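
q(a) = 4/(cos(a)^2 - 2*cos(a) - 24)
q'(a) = 4*(2*sin(a)*cos(a) - 2*sin(a))/(cos(a)^2 - 2*cos(a) - 24)^2 = 8*(cos(a) - 1)*sin(a)/(sin(a)^2 + 2*cos(a) + 23)^2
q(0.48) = -0.16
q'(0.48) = -0.00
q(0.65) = -0.16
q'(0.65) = -0.00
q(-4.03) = -0.18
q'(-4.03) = -0.02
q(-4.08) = -0.18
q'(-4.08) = -0.02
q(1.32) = -0.16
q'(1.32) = -0.01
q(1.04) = -0.16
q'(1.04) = -0.01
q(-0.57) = -0.16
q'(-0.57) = 0.00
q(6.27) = -0.16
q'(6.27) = 0.00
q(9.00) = -0.19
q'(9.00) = -0.01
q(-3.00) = -0.19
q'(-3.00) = 0.01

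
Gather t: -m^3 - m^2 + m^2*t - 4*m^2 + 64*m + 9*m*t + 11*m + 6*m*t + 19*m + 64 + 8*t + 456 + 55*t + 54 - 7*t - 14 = -m^3 - 5*m^2 + 94*m + t*(m^2 + 15*m + 56) + 560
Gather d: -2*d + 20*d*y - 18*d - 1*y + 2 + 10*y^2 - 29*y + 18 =d*(20*y - 20) + 10*y^2 - 30*y + 20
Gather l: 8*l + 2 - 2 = 8*l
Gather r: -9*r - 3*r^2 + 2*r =-3*r^2 - 7*r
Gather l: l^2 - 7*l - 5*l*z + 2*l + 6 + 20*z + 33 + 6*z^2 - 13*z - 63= l^2 + l*(-5*z - 5) + 6*z^2 + 7*z - 24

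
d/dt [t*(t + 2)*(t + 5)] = 3*t^2 + 14*t + 10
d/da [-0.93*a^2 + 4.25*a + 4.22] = 4.25 - 1.86*a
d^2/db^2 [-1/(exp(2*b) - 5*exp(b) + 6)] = (-2*(2*exp(b) - 5)^2*exp(b) + (4*exp(b) - 5)*(exp(2*b) - 5*exp(b) + 6))*exp(b)/(exp(2*b) - 5*exp(b) + 6)^3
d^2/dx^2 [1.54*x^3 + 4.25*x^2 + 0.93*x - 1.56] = 9.24*x + 8.5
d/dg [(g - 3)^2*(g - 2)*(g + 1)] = 4*g^3 - 21*g^2 + 26*g + 3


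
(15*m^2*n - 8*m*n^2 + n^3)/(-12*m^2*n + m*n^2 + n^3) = (-5*m + n)/(4*m + n)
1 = 1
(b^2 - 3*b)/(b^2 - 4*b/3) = 3*(b - 3)/(3*b - 4)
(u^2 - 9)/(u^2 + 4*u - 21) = (u + 3)/(u + 7)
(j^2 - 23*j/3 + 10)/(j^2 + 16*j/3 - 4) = (3*j^2 - 23*j + 30)/(3*j^2 + 16*j - 12)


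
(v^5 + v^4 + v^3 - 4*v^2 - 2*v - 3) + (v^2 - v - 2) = v^5 + v^4 + v^3 - 3*v^2 - 3*v - 5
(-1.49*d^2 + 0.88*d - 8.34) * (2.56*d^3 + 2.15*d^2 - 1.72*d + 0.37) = -3.8144*d^5 - 0.9507*d^4 - 16.8956*d^3 - 19.9959*d^2 + 14.6704*d - 3.0858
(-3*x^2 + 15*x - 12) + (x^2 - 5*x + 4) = -2*x^2 + 10*x - 8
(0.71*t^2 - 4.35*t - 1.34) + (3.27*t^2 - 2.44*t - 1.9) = 3.98*t^2 - 6.79*t - 3.24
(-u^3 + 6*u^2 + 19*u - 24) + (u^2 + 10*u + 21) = -u^3 + 7*u^2 + 29*u - 3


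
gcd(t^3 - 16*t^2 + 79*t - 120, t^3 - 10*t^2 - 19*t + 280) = t - 8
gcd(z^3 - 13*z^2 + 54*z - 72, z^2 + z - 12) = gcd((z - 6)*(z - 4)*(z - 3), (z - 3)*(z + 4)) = z - 3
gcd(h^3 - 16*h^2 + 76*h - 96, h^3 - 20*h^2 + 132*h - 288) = h^2 - 14*h + 48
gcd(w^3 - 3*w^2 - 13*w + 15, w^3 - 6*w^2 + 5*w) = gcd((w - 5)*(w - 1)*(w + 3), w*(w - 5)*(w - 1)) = w^2 - 6*w + 5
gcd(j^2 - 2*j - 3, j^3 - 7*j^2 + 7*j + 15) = j^2 - 2*j - 3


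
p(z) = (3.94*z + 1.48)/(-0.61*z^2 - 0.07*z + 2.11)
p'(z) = (1.22*z + 0.07)*(3.94*z + 1.48)/(-0.61*z^2 - 0.07*z + 2.11)^2 + 3.94/(-0.61*z^2 - 0.07*z + 2.11) = (2.4034*z^2 + 1.8056*z + 8.417)/(0.3721*z^4 + 0.0854*z^3 - 2.5693*z^2 - 0.2954*z + 4.4521)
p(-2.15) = 12.50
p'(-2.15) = 50.03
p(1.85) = -81.78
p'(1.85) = 1738.07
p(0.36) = 1.45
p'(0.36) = 2.33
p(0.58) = 2.02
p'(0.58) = 2.96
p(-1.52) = -5.59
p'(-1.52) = 17.23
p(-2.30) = 7.93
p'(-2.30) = 18.58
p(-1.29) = -3.04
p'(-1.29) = 7.18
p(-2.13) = 13.60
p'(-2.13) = 59.87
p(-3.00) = 3.26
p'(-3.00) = 2.45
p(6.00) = -1.24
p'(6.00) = 0.26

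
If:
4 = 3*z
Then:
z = 4/3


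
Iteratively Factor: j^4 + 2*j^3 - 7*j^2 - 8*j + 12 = (j - 1)*(j^3 + 3*j^2 - 4*j - 12) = (j - 1)*(j + 2)*(j^2 + j - 6) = (j - 2)*(j - 1)*(j + 2)*(j + 3)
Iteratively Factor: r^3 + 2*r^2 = (r + 2)*(r^2) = r*(r + 2)*(r)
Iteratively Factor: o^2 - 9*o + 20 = (o - 5)*(o - 4)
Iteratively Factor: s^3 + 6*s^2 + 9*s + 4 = (s + 1)*(s^2 + 5*s + 4) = (s + 1)*(s + 4)*(s + 1)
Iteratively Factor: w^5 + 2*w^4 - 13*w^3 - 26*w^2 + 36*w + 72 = (w - 3)*(w^4 + 5*w^3 + 2*w^2 - 20*w - 24) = (w - 3)*(w + 2)*(w^3 + 3*w^2 - 4*w - 12) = (w - 3)*(w + 2)^2*(w^2 + w - 6) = (w - 3)*(w + 2)^2*(w + 3)*(w - 2)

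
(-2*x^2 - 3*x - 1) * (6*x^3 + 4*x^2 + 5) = -12*x^5 - 26*x^4 - 18*x^3 - 14*x^2 - 15*x - 5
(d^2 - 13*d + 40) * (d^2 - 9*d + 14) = d^4 - 22*d^3 + 171*d^2 - 542*d + 560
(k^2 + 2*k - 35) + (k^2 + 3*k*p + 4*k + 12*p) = 2*k^2 + 3*k*p + 6*k + 12*p - 35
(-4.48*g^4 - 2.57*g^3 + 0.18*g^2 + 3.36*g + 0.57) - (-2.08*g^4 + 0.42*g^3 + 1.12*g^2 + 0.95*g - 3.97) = -2.4*g^4 - 2.99*g^3 - 0.94*g^2 + 2.41*g + 4.54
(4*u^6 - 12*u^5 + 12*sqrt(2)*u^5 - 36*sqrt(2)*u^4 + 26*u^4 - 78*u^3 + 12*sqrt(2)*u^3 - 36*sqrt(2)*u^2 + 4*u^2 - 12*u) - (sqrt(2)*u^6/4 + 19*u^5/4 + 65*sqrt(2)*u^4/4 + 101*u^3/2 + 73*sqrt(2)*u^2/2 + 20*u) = -sqrt(2)*u^6/4 + 4*u^6 - 67*u^5/4 + 12*sqrt(2)*u^5 - 209*sqrt(2)*u^4/4 + 26*u^4 - 257*u^3/2 + 12*sqrt(2)*u^3 - 145*sqrt(2)*u^2/2 + 4*u^2 - 32*u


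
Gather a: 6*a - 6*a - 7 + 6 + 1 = 0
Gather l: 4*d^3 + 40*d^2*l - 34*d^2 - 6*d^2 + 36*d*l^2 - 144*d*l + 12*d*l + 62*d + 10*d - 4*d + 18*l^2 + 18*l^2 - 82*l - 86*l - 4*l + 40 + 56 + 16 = 4*d^3 - 40*d^2 + 68*d + l^2*(36*d + 36) + l*(40*d^2 - 132*d - 172) + 112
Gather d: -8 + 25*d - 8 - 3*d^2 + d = -3*d^2 + 26*d - 16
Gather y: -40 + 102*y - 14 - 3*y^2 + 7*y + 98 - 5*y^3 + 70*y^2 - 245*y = -5*y^3 + 67*y^2 - 136*y + 44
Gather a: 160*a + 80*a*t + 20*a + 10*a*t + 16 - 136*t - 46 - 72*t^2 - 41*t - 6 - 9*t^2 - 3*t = a*(90*t + 180) - 81*t^2 - 180*t - 36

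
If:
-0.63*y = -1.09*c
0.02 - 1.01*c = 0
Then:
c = 0.02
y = 0.03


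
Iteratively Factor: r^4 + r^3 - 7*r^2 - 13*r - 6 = (r + 1)*(r^3 - 7*r - 6) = (r + 1)^2*(r^2 - r - 6) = (r - 3)*(r + 1)^2*(r + 2)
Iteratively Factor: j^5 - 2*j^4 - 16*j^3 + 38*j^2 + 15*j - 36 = (j + 1)*(j^4 - 3*j^3 - 13*j^2 + 51*j - 36) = (j + 1)*(j + 4)*(j^3 - 7*j^2 + 15*j - 9) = (j - 3)*(j + 1)*(j + 4)*(j^2 - 4*j + 3) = (j - 3)^2*(j + 1)*(j + 4)*(j - 1)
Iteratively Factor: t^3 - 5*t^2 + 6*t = (t - 2)*(t^2 - 3*t) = t*(t - 2)*(t - 3)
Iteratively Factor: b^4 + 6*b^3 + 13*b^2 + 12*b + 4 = (b + 1)*(b^3 + 5*b^2 + 8*b + 4) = (b + 1)*(b + 2)*(b^2 + 3*b + 2) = (b + 1)*(b + 2)^2*(b + 1)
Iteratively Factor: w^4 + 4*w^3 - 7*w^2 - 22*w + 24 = (w - 2)*(w^3 + 6*w^2 + 5*w - 12) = (w - 2)*(w - 1)*(w^2 + 7*w + 12) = (w - 2)*(w - 1)*(w + 3)*(w + 4)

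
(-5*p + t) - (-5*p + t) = 0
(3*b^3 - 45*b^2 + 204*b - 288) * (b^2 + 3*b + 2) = 3*b^5 - 36*b^4 + 75*b^3 + 234*b^2 - 456*b - 576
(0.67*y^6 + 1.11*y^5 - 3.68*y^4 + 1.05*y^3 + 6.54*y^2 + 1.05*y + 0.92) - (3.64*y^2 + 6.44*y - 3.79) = 0.67*y^6 + 1.11*y^5 - 3.68*y^4 + 1.05*y^3 + 2.9*y^2 - 5.39*y + 4.71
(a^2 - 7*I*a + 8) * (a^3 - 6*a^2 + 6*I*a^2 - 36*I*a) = a^5 - 6*a^4 - I*a^4 + 50*a^3 + 6*I*a^3 - 300*a^2 + 48*I*a^2 - 288*I*a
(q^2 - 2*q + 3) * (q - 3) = q^3 - 5*q^2 + 9*q - 9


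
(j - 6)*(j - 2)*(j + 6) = j^3 - 2*j^2 - 36*j + 72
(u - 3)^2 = u^2 - 6*u + 9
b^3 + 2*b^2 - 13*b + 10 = (b - 2)*(b - 1)*(b + 5)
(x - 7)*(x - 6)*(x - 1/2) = x^3 - 27*x^2/2 + 97*x/2 - 21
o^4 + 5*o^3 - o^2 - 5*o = o*(o - 1)*(o + 1)*(o + 5)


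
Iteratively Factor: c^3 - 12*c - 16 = (c + 2)*(c^2 - 2*c - 8) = (c + 2)^2*(c - 4)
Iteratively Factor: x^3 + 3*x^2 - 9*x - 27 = (x + 3)*(x^2 - 9) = (x - 3)*(x + 3)*(x + 3)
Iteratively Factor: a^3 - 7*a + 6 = (a + 3)*(a^2 - 3*a + 2) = (a - 2)*(a + 3)*(a - 1)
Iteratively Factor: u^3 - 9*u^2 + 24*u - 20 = (u - 2)*(u^2 - 7*u + 10) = (u - 2)^2*(u - 5)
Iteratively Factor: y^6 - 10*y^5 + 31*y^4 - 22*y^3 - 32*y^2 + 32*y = (y)*(y^5 - 10*y^4 + 31*y^3 - 22*y^2 - 32*y + 32) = y*(y + 1)*(y^4 - 11*y^3 + 42*y^2 - 64*y + 32) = y*(y - 2)*(y + 1)*(y^3 - 9*y^2 + 24*y - 16) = y*(y - 4)*(y - 2)*(y + 1)*(y^2 - 5*y + 4) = y*(y - 4)^2*(y - 2)*(y + 1)*(y - 1)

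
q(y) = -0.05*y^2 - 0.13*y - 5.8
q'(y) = -0.1*y - 0.13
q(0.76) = -5.93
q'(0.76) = -0.21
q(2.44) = -6.41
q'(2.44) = -0.37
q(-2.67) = -5.81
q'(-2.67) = 0.14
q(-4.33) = -6.17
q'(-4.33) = 0.30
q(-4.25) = -6.15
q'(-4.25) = 0.30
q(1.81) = -6.20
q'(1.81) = -0.31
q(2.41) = -6.40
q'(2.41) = -0.37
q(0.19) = -5.83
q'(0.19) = -0.15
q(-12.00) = -11.44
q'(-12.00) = 1.07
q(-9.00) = -8.68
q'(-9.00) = 0.77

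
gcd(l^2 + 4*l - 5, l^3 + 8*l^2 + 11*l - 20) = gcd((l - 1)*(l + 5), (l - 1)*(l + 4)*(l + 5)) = l^2 + 4*l - 5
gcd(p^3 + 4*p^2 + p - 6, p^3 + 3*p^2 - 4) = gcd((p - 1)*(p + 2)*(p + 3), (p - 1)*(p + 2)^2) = p^2 + p - 2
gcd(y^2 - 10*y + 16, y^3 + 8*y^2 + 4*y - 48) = y - 2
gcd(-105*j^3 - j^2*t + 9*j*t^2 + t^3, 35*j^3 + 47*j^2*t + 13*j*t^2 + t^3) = 35*j^2 + 12*j*t + t^2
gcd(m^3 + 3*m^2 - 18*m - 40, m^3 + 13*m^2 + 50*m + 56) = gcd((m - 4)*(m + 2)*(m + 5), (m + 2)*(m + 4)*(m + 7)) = m + 2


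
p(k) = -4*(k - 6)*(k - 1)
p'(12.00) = -68.00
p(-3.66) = -180.06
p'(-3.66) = 57.28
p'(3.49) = 0.08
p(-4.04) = -202.41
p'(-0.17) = 29.36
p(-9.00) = -600.00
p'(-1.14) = 37.12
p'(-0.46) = 31.68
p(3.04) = 24.15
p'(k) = 28 - 8*k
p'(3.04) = 3.68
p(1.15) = 2.91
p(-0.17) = -28.88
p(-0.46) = -37.73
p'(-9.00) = 100.00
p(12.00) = -264.00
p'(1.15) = 18.80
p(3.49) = 25.00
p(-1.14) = -61.12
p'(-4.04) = 60.32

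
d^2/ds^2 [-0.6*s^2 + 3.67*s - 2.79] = -1.20000000000000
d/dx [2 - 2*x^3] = -6*x^2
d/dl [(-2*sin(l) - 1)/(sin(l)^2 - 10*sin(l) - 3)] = 2*(sin(l)^2 + sin(l) - 2)*cos(l)/(sin(l)^2 - 10*sin(l) - 3)^2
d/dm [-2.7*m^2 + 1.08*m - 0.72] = 1.08 - 5.4*m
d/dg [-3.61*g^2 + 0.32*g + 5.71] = 0.32 - 7.22*g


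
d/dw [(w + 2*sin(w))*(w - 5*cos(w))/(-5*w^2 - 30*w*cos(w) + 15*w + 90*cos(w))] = ((w + 2*sin(w))*(w - 5*cos(w))*(-6*w*sin(w) + 2*w + 18*sin(w) + 6*cos(w) - 3) - ((w + 2*sin(w))*(5*sin(w) + 1) + (w - 5*cos(w))*(2*cos(w) + 1))*(w^2 + 6*w*cos(w) - 3*w - 18*cos(w)))/(5*(w - 3)^2*(w + 6*cos(w))^2)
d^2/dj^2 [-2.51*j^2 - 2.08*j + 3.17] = -5.02000000000000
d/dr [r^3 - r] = 3*r^2 - 1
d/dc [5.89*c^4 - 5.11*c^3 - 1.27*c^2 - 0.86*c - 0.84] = 23.56*c^3 - 15.33*c^2 - 2.54*c - 0.86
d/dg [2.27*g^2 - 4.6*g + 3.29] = 4.54*g - 4.6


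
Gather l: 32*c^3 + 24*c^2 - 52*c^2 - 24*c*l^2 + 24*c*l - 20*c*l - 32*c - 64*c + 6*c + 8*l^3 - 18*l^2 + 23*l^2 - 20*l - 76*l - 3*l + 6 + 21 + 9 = 32*c^3 - 28*c^2 - 90*c + 8*l^3 + l^2*(5 - 24*c) + l*(4*c - 99) + 36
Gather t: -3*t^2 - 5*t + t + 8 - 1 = -3*t^2 - 4*t + 7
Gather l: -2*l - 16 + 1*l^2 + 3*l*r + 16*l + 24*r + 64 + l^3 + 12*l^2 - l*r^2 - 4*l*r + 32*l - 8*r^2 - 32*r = l^3 + 13*l^2 + l*(-r^2 - r + 46) - 8*r^2 - 8*r + 48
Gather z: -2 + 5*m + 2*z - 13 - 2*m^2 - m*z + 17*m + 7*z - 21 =-2*m^2 + 22*m + z*(9 - m) - 36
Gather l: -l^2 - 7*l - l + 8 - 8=-l^2 - 8*l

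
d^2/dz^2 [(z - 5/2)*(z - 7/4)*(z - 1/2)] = 6*z - 19/2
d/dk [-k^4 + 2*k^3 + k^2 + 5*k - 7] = -4*k^3 + 6*k^2 + 2*k + 5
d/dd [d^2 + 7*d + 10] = 2*d + 7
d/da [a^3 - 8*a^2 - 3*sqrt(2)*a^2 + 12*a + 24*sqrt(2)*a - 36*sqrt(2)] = 3*a^2 - 16*a - 6*sqrt(2)*a + 12 + 24*sqrt(2)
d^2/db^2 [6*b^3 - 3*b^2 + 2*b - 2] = 36*b - 6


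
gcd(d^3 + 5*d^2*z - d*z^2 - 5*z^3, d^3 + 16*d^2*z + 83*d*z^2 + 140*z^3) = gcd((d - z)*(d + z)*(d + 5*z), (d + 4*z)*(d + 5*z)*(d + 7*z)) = d + 5*z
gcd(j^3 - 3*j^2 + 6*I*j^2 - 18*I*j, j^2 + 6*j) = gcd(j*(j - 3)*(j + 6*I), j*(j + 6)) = j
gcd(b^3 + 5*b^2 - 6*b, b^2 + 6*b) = b^2 + 6*b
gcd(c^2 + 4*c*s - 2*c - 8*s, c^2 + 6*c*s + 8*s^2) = c + 4*s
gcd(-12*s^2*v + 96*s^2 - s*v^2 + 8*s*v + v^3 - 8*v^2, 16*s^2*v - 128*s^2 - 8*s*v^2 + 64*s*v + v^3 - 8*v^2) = 4*s*v - 32*s - v^2 + 8*v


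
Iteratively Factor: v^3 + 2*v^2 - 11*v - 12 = (v - 3)*(v^2 + 5*v + 4) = (v - 3)*(v + 4)*(v + 1)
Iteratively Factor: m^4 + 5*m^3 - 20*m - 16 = (m + 1)*(m^3 + 4*m^2 - 4*m - 16) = (m - 2)*(m + 1)*(m^2 + 6*m + 8) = (m - 2)*(m + 1)*(m + 4)*(m + 2)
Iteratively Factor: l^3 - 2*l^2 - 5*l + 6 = (l + 2)*(l^2 - 4*l + 3) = (l - 1)*(l + 2)*(l - 3)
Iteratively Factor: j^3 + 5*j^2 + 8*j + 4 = (j + 2)*(j^2 + 3*j + 2) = (j + 1)*(j + 2)*(j + 2)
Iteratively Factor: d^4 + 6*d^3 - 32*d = (d + 4)*(d^3 + 2*d^2 - 8*d) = d*(d + 4)*(d^2 + 2*d - 8) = d*(d + 4)^2*(d - 2)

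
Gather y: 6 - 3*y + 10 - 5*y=16 - 8*y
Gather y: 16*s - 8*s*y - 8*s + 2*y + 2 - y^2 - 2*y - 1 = -8*s*y + 8*s - y^2 + 1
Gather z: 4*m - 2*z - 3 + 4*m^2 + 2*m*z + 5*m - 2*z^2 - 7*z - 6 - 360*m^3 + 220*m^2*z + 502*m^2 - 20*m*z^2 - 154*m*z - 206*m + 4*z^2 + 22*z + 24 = -360*m^3 + 506*m^2 - 197*m + z^2*(2 - 20*m) + z*(220*m^2 - 152*m + 13) + 15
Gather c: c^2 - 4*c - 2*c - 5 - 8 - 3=c^2 - 6*c - 16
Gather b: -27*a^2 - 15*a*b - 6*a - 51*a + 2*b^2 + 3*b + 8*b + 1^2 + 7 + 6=-27*a^2 - 57*a + 2*b^2 + b*(11 - 15*a) + 14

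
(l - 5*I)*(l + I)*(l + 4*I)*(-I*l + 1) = -I*l^4 + l^3 - 21*I*l^2 + 41*l + 20*I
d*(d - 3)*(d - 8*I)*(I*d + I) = I*d^4 + 8*d^3 - 2*I*d^3 - 16*d^2 - 3*I*d^2 - 24*d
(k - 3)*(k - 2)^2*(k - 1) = k^4 - 8*k^3 + 23*k^2 - 28*k + 12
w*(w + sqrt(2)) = w^2 + sqrt(2)*w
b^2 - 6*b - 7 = (b - 7)*(b + 1)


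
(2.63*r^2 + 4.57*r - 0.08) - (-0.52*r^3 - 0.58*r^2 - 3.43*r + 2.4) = 0.52*r^3 + 3.21*r^2 + 8.0*r - 2.48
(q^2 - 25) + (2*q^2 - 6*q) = 3*q^2 - 6*q - 25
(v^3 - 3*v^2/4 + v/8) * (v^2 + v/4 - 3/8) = v^5 - v^4/2 - 7*v^3/16 + 5*v^2/16 - 3*v/64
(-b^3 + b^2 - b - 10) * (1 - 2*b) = 2*b^4 - 3*b^3 + 3*b^2 + 19*b - 10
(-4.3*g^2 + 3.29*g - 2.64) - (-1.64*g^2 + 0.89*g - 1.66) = -2.66*g^2 + 2.4*g - 0.98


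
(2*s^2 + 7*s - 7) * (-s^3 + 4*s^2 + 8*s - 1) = -2*s^5 + s^4 + 51*s^3 + 26*s^2 - 63*s + 7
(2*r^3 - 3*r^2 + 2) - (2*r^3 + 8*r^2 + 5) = -11*r^2 - 3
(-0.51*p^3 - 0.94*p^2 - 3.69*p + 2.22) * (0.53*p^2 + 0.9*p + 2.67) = -0.2703*p^5 - 0.9572*p^4 - 4.1634*p^3 - 4.6542*p^2 - 7.8543*p + 5.9274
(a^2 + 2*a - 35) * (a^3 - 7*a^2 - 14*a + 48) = a^5 - 5*a^4 - 63*a^3 + 265*a^2 + 586*a - 1680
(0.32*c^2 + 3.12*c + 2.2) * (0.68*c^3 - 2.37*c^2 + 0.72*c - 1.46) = 0.2176*c^5 + 1.3632*c^4 - 5.668*c^3 - 3.4348*c^2 - 2.9712*c - 3.212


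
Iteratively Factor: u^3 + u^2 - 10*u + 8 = (u + 4)*(u^2 - 3*u + 2) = (u - 2)*(u + 4)*(u - 1)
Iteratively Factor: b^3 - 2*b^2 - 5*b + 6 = (b + 2)*(b^2 - 4*b + 3) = (b - 1)*(b + 2)*(b - 3)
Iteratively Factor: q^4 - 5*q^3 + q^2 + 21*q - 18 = (q - 3)*(q^3 - 2*q^2 - 5*q + 6) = (q - 3)^2*(q^2 + q - 2) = (q - 3)^2*(q - 1)*(q + 2)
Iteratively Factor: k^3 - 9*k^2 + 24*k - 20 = (k - 5)*(k^2 - 4*k + 4) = (k - 5)*(k - 2)*(k - 2)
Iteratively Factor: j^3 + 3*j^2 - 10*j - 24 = (j + 2)*(j^2 + j - 12) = (j + 2)*(j + 4)*(j - 3)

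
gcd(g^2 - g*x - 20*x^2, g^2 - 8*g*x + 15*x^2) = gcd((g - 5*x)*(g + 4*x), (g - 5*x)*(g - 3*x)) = -g + 5*x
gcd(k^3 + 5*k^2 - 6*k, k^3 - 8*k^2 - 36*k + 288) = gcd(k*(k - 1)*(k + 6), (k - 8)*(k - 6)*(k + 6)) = k + 6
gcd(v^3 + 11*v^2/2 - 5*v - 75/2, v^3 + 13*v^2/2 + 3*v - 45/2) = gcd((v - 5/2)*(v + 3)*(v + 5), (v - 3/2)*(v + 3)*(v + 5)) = v^2 + 8*v + 15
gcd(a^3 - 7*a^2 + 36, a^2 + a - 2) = a + 2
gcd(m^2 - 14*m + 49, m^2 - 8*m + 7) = m - 7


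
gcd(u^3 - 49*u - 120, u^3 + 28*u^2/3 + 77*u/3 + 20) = u^2 + 8*u + 15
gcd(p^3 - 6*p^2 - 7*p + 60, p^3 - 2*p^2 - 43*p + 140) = p^2 - 9*p + 20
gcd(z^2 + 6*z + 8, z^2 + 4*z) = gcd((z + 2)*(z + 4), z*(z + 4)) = z + 4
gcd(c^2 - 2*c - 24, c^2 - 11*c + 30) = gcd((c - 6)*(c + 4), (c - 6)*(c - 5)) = c - 6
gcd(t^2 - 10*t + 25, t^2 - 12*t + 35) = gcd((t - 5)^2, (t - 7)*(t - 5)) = t - 5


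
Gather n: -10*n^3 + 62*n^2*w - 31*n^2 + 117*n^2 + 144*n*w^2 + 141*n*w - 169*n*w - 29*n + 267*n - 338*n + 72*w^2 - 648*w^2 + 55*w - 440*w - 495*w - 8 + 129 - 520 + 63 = -10*n^3 + n^2*(62*w + 86) + n*(144*w^2 - 28*w - 100) - 576*w^2 - 880*w - 336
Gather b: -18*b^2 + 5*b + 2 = -18*b^2 + 5*b + 2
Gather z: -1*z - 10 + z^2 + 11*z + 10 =z^2 + 10*z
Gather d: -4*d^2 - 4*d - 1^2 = -4*d^2 - 4*d - 1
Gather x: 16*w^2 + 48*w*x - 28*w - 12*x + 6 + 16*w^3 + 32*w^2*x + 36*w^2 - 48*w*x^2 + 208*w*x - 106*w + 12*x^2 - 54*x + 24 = 16*w^3 + 52*w^2 - 134*w + x^2*(12 - 48*w) + x*(32*w^2 + 256*w - 66) + 30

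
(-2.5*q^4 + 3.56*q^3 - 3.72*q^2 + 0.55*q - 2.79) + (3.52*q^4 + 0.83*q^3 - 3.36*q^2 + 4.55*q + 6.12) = 1.02*q^4 + 4.39*q^3 - 7.08*q^2 + 5.1*q + 3.33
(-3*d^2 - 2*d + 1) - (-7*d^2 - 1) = 4*d^2 - 2*d + 2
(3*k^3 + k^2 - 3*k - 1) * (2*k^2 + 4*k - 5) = 6*k^5 + 14*k^4 - 17*k^3 - 19*k^2 + 11*k + 5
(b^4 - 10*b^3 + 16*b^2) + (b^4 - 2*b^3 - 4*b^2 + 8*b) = 2*b^4 - 12*b^3 + 12*b^2 + 8*b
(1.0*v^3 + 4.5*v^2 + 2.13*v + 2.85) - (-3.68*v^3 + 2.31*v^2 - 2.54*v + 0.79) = 4.68*v^3 + 2.19*v^2 + 4.67*v + 2.06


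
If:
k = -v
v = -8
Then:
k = 8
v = -8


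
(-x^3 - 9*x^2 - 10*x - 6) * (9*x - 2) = -9*x^4 - 79*x^3 - 72*x^2 - 34*x + 12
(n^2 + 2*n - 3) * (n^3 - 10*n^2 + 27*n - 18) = n^5 - 8*n^4 + 4*n^3 + 66*n^2 - 117*n + 54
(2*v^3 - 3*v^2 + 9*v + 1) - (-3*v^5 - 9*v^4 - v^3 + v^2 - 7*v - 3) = 3*v^5 + 9*v^4 + 3*v^3 - 4*v^2 + 16*v + 4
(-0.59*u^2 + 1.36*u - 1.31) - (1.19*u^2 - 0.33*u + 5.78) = -1.78*u^2 + 1.69*u - 7.09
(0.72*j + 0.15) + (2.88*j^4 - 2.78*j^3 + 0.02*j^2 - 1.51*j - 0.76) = 2.88*j^4 - 2.78*j^3 + 0.02*j^2 - 0.79*j - 0.61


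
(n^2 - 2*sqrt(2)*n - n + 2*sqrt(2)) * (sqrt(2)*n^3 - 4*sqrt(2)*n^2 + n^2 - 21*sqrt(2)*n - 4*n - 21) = sqrt(2)*n^5 - 5*sqrt(2)*n^4 - 3*n^4 - 19*sqrt(2)*n^3 + 15*n^3 + 31*sqrt(2)*n^2 + 51*n^2 - 63*n + 34*sqrt(2)*n - 42*sqrt(2)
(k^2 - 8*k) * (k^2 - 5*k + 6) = k^4 - 13*k^3 + 46*k^2 - 48*k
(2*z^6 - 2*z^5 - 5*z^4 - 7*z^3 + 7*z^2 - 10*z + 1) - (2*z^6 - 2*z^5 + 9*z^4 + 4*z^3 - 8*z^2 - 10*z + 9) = -14*z^4 - 11*z^3 + 15*z^2 - 8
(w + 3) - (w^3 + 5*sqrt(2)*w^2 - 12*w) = -w^3 - 5*sqrt(2)*w^2 + 13*w + 3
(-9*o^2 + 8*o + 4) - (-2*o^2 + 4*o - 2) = -7*o^2 + 4*o + 6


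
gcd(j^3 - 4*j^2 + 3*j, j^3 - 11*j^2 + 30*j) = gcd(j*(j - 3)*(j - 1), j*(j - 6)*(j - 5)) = j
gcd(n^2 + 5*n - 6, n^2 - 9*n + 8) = n - 1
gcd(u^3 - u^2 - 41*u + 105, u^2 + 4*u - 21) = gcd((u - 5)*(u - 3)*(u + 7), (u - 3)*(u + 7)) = u^2 + 4*u - 21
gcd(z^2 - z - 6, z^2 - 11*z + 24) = z - 3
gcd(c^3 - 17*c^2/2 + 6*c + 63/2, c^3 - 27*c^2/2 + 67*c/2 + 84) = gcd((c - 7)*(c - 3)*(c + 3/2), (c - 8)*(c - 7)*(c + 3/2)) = c^2 - 11*c/2 - 21/2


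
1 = 1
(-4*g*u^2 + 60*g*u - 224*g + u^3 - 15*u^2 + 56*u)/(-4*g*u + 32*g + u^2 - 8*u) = u - 7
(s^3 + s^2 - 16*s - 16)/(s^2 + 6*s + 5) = (s^2 - 16)/(s + 5)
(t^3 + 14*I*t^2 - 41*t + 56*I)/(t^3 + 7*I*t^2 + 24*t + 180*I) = (t^3 + 14*I*t^2 - 41*t + 56*I)/(t^3 + 7*I*t^2 + 24*t + 180*I)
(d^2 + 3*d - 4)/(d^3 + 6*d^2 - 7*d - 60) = (d - 1)/(d^2 + 2*d - 15)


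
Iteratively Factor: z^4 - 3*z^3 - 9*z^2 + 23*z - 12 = (z - 1)*(z^3 - 2*z^2 - 11*z + 12) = (z - 4)*(z - 1)*(z^2 + 2*z - 3) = (z - 4)*(z - 1)*(z + 3)*(z - 1)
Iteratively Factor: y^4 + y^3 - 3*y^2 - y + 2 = (y + 2)*(y^3 - y^2 - y + 1) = (y + 1)*(y + 2)*(y^2 - 2*y + 1) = (y - 1)*(y + 1)*(y + 2)*(y - 1)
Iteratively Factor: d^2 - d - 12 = (d + 3)*(d - 4)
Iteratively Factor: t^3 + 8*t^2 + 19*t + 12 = (t + 3)*(t^2 + 5*t + 4) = (t + 3)*(t + 4)*(t + 1)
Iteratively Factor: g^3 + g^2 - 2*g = (g + 2)*(g^2 - g) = g*(g + 2)*(g - 1)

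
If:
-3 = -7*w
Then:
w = 3/7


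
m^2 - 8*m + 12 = (m - 6)*(m - 2)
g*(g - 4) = g^2 - 4*g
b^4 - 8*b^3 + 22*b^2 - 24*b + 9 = (b - 3)^2*(b - 1)^2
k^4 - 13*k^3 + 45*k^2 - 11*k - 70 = (k - 7)*(k - 5)*(k - 2)*(k + 1)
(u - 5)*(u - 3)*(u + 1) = u^3 - 7*u^2 + 7*u + 15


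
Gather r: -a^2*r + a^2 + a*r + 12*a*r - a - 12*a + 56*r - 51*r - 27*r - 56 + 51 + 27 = a^2 - 13*a + r*(-a^2 + 13*a - 22) + 22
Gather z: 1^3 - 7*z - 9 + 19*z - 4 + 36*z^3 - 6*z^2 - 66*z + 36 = 36*z^3 - 6*z^2 - 54*z + 24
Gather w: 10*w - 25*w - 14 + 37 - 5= 18 - 15*w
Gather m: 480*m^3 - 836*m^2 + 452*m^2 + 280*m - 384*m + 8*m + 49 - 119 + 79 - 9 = 480*m^3 - 384*m^2 - 96*m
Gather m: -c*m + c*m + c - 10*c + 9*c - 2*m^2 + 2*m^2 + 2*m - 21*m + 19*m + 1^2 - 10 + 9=0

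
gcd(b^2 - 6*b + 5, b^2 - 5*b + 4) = b - 1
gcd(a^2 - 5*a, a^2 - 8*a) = a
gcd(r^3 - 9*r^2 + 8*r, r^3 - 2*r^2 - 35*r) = r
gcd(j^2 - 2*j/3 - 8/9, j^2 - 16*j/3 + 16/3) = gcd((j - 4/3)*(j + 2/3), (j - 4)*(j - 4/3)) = j - 4/3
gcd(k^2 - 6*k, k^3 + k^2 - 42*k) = k^2 - 6*k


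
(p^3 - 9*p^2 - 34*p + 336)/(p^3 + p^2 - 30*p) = (p^2 - 15*p + 56)/(p*(p - 5))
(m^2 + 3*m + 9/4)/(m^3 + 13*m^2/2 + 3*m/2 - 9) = (m + 3/2)/(m^2 + 5*m - 6)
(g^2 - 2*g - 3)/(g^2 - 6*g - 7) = (g - 3)/(g - 7)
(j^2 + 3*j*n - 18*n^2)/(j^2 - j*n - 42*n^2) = (j - 3*n)/(j - 7*n)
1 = 1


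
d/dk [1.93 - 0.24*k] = -0.240000000000000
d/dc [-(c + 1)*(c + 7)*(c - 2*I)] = -3*c^2 - 4*c*(4 - I) - 7 + 16*I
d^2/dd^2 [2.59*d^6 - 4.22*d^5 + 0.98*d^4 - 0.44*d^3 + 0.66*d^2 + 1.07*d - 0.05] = 77.7*d^4 - 84.4*d^3 + 11.76*d^2 - 2.64*d + 1.32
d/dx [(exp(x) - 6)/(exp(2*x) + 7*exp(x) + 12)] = (-(exp(x) - 6)*(2*exp(x) + 7) + exp(2*x) + 7*exp(x) + 12)*exp(x)/(exp(2*x) + 7*exp(x) + 12)^2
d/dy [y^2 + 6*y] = 2*y + 6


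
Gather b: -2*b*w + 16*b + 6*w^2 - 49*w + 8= b*(16 - 2*w) + 6*w^2 - 49*w + 8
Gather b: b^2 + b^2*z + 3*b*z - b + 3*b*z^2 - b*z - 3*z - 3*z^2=b^2*(z + 1) + b*(3*z^2 + 2*z - 1) - 3*z^2 - 3*z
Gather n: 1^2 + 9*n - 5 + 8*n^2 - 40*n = 8*n^2 - 31*n - 4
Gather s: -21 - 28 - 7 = -56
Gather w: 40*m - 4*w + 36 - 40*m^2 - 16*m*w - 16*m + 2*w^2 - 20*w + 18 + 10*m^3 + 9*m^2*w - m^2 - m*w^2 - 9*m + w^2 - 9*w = 10*m^3 - 41*m^2 + 15*m + w^2*(3 - m) + w*(9*m^2 - 16*m - 33) + 54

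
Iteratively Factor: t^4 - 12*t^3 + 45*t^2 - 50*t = (t - 5)*(t^3 - 7*t^2 + 10*t) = (t - 5)^2*(t^2 - 2*t) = t*(t - 5)^2*(t - 2)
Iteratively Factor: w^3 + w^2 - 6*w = (w + 3)*(w^2 - 2*w) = (w - 2)*(w + 3)*(w)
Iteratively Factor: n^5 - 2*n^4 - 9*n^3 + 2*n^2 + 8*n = (n + 1)*(n^4 - 3*n^3 - 6*n^2 + 8*n) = n*(n + 1)*(n^3 - 3*n^2 - 6*n + 8) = n*(n + 1)*(n + 2)*(n^2 - 5*n + 4) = n*(n - 4)*(n + 1)*(n + 2)*(n - 1)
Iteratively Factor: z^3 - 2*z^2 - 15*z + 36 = (z - 3)*(z^2 + z - 12) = (z - 3)^2*(z + 4)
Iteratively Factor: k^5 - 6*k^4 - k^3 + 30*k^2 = (k)*(k^4 - 6*k^3 - k^2 + 30*k) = k*(k + 2)*(k^3 - 8*k^2 + 15*k) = k*(k - 3)*(k + 2)*(k^2 - 5*k) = k^2*(k - 3)*(k + 2)*(k - 5)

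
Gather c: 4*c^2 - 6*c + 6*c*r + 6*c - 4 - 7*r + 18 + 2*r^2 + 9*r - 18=4*c^2 + 6*c*r + 2*r^2 + 2*r - 4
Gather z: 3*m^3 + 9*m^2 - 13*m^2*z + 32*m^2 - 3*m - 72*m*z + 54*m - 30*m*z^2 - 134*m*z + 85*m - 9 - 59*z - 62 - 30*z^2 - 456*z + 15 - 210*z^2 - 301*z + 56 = 3*m^3 + 41*m^2 + 136*m + z^2*(-30*m - 240) + z*(-13*m^2 - 206*m - 816)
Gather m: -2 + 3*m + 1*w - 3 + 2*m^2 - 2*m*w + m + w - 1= 2*m^2 + m*(4 - 2*w) + 2*w - 6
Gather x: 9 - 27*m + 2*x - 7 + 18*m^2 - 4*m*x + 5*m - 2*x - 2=18*m^2 - 4*m*x - 22*m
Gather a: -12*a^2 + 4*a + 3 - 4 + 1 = -12*a^2 + 4*a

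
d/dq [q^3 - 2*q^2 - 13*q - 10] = 3*q^2 - 4*q - 13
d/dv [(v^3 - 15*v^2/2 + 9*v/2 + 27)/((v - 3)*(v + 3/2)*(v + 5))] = 11/(v^2 + 10*v + 25)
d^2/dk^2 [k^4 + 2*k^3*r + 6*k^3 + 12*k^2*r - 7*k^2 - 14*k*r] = 12*k^2 + 12*k*r + 36*k + 24*r - 14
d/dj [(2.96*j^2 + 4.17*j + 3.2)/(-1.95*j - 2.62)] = (-5.772*j^2 - 15.5104*j - 4.6854)/(3.8025*j^2 + 10.218*j + 6.8644)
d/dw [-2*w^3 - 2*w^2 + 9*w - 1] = -6*w^2 - 4*w + 9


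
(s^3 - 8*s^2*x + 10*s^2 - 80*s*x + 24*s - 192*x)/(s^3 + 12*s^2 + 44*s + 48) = (s - 8*x)/(s + 2)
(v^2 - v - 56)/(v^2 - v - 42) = (-v^2 + v + 56)/(-v^2 + v + 42)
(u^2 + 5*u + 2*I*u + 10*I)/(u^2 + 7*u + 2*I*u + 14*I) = (u + 5)/(u + 7)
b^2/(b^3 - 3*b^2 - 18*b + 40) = b^2/(b^3 - 3*b^2 - 18*b + 40)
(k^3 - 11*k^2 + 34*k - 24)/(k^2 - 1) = (k^2 - 10*k + 24)/(k + 1)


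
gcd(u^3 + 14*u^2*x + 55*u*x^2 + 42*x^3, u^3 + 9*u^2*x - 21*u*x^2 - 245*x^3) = u + 7*x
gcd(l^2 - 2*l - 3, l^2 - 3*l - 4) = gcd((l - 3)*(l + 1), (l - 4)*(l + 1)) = l + 1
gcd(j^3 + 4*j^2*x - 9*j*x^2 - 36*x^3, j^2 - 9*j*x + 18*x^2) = -j + 3*x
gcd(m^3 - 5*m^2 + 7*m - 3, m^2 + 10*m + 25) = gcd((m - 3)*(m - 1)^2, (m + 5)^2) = 1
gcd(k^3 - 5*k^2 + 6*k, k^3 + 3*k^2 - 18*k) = k^2 - 3*k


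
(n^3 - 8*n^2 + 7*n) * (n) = n^4 - 8*n^3 + 7*n^2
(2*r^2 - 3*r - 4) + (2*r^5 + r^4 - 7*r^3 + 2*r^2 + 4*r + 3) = 2*r^5 + r^4 - 7*r^3 + 4*r^2 + r - 1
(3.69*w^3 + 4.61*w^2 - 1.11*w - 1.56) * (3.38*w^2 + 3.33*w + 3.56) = 12.4722*w^5 + 27.8695*w^4 + 24.7359*w^3 + 7.4425*w^2 - 9.1464*w - 5.5536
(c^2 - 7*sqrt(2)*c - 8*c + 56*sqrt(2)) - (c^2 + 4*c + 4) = -12*c - 7*sqrt(2)*c - 4 + 56*sqrt(2)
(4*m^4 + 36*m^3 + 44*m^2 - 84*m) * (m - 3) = 4*m^5 + 24*m^4 - 64*m^3 - 216*m^2 + 252*m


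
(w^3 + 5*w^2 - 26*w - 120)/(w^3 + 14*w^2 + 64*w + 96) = (w - 5)/(w + 4)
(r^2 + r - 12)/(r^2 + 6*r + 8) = (r - 3)/(r + 2)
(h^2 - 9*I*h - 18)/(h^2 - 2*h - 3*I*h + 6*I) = (h - 6*I)/(h - 2)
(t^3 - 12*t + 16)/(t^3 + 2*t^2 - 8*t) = (t - 2)/t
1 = 1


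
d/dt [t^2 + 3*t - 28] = 2*t + 3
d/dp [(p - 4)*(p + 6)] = 2*p + 2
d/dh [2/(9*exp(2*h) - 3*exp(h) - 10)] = (6 - 36*exp(h))*exp(h)/(-9*exp(2*h) + 3*exp(h) + 10)^2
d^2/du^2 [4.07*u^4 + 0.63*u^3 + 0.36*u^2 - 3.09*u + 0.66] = 48.84*u^2 + 3.78*u + 0.72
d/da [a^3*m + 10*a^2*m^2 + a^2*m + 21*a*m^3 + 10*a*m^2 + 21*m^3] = m*(3*a^2 + 20*a*m + 2*a + 21*m^2 + 10*m)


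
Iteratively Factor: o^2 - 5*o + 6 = (o - 2)*(o - 3)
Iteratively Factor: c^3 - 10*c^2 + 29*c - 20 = (c - 5)*(c^2 - 5*c + 4) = (c - 5)*(c - 4)*(c - 1)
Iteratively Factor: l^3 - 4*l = (l + 2)*(l^2 - 2*l) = (l - 2)*(l + 2)*(l)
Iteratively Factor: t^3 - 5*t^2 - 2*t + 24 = (t + 2)*(t^2 - 7*t + 12) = (t - 4)*(t + 2)*(t - 3)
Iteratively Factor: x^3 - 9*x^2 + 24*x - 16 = (x - 1)*(x^2 - 8*x + 16) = (x - 4)*(x - 1)*(x - 4)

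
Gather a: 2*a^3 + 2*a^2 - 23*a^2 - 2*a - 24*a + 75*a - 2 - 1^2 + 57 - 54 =2*a^3 - 21*a^2 + 49*a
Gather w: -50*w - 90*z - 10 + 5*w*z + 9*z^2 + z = w*(5*z - 50) + 9*z^2 - 89*z - 10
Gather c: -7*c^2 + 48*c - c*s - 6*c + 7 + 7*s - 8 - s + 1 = -7*c^2 + c*(42 - s) + 6*s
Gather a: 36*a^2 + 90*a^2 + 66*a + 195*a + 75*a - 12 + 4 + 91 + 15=126*a^2 + 336*a + 98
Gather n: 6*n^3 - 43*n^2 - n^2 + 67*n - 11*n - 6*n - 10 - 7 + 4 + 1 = 6*n^3 - 44*n^2 + 50*n - 12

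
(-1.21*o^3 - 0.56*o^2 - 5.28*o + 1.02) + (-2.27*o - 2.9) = -1.21*o^3 - 0.56*o^2 - 7.55*o - 1.88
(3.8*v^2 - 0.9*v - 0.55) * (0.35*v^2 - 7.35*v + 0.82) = 1.33*v^4 - 28.245*v^3 + 9.5385*v^2 + 3.3045*v - 0.451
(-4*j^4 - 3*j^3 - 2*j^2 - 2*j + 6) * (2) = -8*j^4 - 6*j^3 - 4*j^2 - 4*j + 12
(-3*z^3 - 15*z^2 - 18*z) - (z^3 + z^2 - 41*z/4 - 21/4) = -4*z^3 - 16*z^2 - 31*z/4 + 21/4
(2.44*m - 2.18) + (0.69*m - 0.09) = 3.13*m - 2.27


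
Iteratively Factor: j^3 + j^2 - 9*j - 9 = (j - 3)*(j^2 + 4*j + 3) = (j - 3)*(j + 1)*(j + 3)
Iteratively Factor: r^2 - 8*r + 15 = (r - 3)*(r - 5)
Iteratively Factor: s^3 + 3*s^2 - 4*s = (s)*(s^2 + 3*s - 4) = s*(s + 4)*(s - 1)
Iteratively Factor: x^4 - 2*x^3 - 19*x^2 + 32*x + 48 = (x + 4)*(x^3 - 6*x^2 + 5*x + 12) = (x - 3)*(x + 4)*(x^2 - 3*x - 4) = (x - 4)*(x - 3)*(x + 4)*(x + 1)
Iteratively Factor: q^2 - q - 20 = (q + 4)*(q - 5)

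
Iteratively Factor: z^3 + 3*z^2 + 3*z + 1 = (z + 1)*(z^2 + 2*z + 1) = (z + 1)^2*(z + 1)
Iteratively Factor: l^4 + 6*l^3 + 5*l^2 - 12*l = (l + 4)*(l^3 + 2*l^2 - 3*l) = (l + 3)*(l + 4)*(l^2 - l) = (l - 1)*(l + 3)*(l + 4)*(l)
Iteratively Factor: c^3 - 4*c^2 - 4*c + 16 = (c + 2)*(c^2 - 6*c + 8) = (c - 4)*(c + 2)*(c - 2)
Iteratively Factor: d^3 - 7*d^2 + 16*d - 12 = (d - 2)*(d^2 - 5*d + 6) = (d - 3)*(d - 2)*(d - 2)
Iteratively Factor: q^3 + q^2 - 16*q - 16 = (q - 4)*(q^2 + 5*q + 4) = (q - 4)*(q + 4)*(q + 1)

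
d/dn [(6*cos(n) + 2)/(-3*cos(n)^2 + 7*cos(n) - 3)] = 2*(-9*cos(n)^2 - 6*cos(n) + 16)*sin(n)/(3*sin(n)^2 + 7*cos(n) - 6)^2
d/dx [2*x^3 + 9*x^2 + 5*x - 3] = 6*x^2 + 18*x + 5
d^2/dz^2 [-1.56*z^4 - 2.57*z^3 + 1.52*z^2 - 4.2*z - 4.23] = -18.72*z^2 - 15.42*z + 3.04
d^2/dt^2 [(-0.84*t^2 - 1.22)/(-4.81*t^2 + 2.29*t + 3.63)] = (5.6843418860808e-14*t^4 + 18.505032*t^3 + 257.356164*t^2 - 80.629068*t + 77.535928)/(111.284641*t^6 - 158.945007*t^5 - 176.279766*t^4 + 227.895533*t^3 + 133.034418*t^2 - 90.525303*t - 47.832147)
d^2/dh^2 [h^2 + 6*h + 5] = 2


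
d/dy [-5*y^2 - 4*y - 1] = -10*y - 4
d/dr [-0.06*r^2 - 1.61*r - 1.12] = -0.12*r - 1.61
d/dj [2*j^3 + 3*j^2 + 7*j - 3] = 6*j^2 + 6*j + 7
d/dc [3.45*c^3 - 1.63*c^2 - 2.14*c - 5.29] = 10.35*c^2 - 3.26*c - 2.14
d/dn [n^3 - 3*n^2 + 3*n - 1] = 3*n^2 - 6*n + 3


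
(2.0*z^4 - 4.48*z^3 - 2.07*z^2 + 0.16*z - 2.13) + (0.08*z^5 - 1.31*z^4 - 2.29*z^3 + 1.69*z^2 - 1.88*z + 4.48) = 0.08*z^5 + 0.69*z^4 - 6.77*z^3 - 0.38*z^2 - 1.72*z + 2.35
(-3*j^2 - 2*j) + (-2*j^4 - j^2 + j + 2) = -2*j^4 - 4*j^2 - j + 2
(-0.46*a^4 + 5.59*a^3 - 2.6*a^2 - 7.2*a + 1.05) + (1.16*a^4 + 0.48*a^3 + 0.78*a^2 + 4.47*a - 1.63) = 0.7*a^4 + 6.07*a^3 - 1.82*a^2 - 2.73*a - 0.58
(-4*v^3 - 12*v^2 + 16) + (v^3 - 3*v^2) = -3*v^3 - 15*v^2 + 16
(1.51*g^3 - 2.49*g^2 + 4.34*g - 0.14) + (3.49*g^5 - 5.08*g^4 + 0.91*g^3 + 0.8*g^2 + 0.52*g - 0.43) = 3.49*g^5 - 5.08*g^4 + 2.42*g^3 - 1.69*g^2 + 4.86*g - 0.57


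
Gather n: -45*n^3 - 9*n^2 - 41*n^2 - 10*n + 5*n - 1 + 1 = -45*n^3 - 50*n^2 - 5*n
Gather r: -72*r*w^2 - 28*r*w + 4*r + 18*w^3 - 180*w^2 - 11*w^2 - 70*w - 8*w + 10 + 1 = r*(-72*w^2 - 28*w + 4) + 18*w^3 - 191*w^2 - 78*w + 11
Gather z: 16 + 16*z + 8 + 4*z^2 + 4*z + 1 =4*z^2 + 20*z + 25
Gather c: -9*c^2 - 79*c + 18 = -9*c^2 - 79*c + 18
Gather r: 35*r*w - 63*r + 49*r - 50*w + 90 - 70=r*(35*w - 14) - 50*w + 20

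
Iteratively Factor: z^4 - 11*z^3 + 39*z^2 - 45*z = (z - 5)*(z^3 - 6*z^2 + 9*z) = (z - 5)*(z - 3)*(z^2 - 3*z) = (z - 5)*(z - 3)^2*(z)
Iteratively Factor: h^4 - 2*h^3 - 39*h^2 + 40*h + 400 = (h - 5)*(h^3 + 3*h^2 - 24*h - 80) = (h - 5)*(h + 4)*(h^2 - h - 20) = (h - 5)*(h + 4)^2*(h - 5)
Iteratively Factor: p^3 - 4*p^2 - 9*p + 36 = (p - 3)*(p^2 - p - 12) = (p - 3)*(p + 3)*(p - 4)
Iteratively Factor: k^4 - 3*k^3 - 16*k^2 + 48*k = (k - 4)*(k^3 + k^2 - 12*k) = k*(k - 4)*(k^2 + k - 12) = k*(k - 4)*(k - 3)*(k + 4)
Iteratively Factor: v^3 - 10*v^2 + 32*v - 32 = (v - 2)*(v^2 - 8*v + 16) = (v - 4)*(v - 2)*(v - 4)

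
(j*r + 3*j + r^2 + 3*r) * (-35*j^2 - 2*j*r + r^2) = -35*j^3*r - 105*j^3 - 37*j^2*r^2 - 111*j^2*r - j*r^3 - 3*j*r^2 + r^4 + 3*r^3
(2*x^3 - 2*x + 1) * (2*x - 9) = 4*x^4 - 18*x^3 - 4*x^2 + 20*x - 9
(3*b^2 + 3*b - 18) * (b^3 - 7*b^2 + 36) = 3*b^5 - 18*b^4 - 39*b^3 + 234*b^2 + 108*b - 648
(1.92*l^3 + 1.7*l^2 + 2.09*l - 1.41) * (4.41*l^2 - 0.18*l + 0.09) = 8.4672*l^5 + 7.1514*l^4 + 9.0837*l^3 - 6.4413*l^2 + 0.4419*l - 0.1269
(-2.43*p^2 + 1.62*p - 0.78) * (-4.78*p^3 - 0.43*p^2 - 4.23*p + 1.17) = 11.6154*p^5 - 6.6987*p^4 + 13.3107*p^3 - 9.3603*p^2 + 5.1948*p - 0.9126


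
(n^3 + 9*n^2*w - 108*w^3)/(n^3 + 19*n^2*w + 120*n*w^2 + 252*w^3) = (n - 3*w)/(n + 7*w)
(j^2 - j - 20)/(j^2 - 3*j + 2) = (j^2 - j - 20)/(j^2 - 3*j + 2)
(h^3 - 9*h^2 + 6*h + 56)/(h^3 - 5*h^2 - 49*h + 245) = (h^2 - 2*h - 8)/(h^2 + 2*h - 35)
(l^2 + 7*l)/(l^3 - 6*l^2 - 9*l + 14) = l*(l + 7)/(l^3 - 6*l^2 - 9*l + 14)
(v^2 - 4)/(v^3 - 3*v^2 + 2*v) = (v + 2)/(v*(v - 1))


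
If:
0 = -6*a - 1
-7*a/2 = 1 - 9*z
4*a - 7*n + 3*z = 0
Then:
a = -1/6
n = -19/252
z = 5/108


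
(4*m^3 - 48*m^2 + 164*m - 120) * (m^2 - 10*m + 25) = 4*m^5 - 88*m^4 + 744*m^3 - 2960*m^2 + 5300*m - 3000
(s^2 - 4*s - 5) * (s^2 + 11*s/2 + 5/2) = s^4 + 3*s^3/2 - 49*s^2/2 - 75*s/2 - 25/2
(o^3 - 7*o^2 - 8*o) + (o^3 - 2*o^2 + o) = 2*o^3 - 9*o^2 - 7*o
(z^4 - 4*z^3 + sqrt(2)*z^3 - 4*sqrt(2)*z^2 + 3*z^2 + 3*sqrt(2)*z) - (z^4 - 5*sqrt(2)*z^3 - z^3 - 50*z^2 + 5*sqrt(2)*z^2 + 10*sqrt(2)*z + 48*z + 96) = -3*z^3 + 6*sqrt(2)*z^3 - 9*sqrt(2)*z^2 + 53*z^2 - 48*z - 7*sqrt(2)*z - 96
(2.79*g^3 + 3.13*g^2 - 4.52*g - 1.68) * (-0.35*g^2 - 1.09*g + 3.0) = -0.9765*g^5 - 4.1366*g^4 + 6.5403*g^3 + 14.9048*g^2 - 11.7288*g - 5.04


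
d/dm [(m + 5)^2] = 2*m + 10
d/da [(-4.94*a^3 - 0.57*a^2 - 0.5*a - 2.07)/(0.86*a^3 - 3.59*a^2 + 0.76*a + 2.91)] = (18.2248*a^4 - 6.6488*a^3 - 40.0138*a^2 - 18.18*a + 0.1182)/(0.7396*a^6 - 6.1748*a^5 + 14.1953*a^4 - 0.451599999999999*a^3 - 20.3162*a^2 + 4.4232*a + 8.4681)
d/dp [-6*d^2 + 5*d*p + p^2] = 5*d + 2*p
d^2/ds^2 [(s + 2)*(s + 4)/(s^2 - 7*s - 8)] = 2*(13*s^3 + 48*s^2 - 24*s + 184)/(s^6 - 21*s^5 + 123*s^4 - 7*s^3 - 984*s^2 - 1344*s - 512)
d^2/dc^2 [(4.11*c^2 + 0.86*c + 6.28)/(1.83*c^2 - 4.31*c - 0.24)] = (70.593714*c^3 + 137.017224*c^2 - 294.927192*c + 237.526472)/(6.128487*c^6 - 43.301277*c^5 + 99.571581*c^4 - 68.705279*c^3 - 13.058568*c^2 - 0.744768*c - 0.013824)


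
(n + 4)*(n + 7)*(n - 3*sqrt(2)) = n^3 - 3*sqrt(2)*n^2 + 11*n^2 - 33*sqrt(2)*n + 28*n - 84*sqrt(2)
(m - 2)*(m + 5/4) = m^2 - 3*m/4 - 5/2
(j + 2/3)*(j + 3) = j^2 + 11*j/3 + 2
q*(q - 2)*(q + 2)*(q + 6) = q^4 + 6*q^3 - 4*q^2 - 24*q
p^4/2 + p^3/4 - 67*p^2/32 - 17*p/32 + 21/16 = (p/2 + 1)*(p - 7/4)*(p - 3/4)*(p + 1)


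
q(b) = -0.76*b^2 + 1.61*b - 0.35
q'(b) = 1.61 - 1.52*b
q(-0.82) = -2.18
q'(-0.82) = 2.86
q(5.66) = -15.58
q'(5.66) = -6.99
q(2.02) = -0.20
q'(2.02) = -1.46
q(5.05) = -11.60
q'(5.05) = -6.07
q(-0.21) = -0.72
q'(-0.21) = 1.93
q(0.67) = 0.39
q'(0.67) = 0.59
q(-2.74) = -10.47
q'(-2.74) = 5.77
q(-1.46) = -4.32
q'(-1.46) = 3.83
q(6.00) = -18.05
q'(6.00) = -7.51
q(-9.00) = -76.40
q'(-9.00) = 15.29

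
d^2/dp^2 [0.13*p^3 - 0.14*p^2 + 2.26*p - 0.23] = 0.78*p - 0.28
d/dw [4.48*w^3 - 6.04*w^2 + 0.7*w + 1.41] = 13.44*w^2 - 12.08*w + 0.7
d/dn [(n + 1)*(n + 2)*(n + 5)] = 3*n^2 + 16*n + 17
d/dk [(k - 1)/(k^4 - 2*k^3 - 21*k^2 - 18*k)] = (-3*k^4 + 8*k^3 + 15*k^2 - 42*k - 18)/(k^2*(k^6 - 4*k^5 - 38*k^4 + 48*k^3 + 513*k^2 + 756*k + 324))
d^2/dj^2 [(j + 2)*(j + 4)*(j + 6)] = 6*j + 24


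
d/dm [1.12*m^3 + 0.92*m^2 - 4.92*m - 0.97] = 3.36*m^2 + 1.84*m - 4.92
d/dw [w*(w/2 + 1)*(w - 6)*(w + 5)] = 2*w^3 + 3*w^2/2 - 32*w - 30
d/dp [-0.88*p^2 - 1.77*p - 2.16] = -1.76*p - 1.77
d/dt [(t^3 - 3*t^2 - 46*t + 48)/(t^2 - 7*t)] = (t^4 - 14*t^3 + 67*t^2 - 96*t + 336)/(t^2*(t^2 - 14*t + 49))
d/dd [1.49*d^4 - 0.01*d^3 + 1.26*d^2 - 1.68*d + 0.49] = 5.96*d^3 - 0.03*d^2 + 2.52*d - 1.68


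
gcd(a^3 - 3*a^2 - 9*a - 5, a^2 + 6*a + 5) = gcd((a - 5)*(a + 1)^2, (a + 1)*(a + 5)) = a + 1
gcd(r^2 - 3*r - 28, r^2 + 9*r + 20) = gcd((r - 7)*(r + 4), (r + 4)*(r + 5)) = r + 4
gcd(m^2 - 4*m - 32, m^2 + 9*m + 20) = m + 4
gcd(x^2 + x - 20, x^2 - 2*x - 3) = 1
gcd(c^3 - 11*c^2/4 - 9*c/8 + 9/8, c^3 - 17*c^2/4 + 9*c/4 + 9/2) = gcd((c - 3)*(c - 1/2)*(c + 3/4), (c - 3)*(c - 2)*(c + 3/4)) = c^2 - 9*c/4 - 9/4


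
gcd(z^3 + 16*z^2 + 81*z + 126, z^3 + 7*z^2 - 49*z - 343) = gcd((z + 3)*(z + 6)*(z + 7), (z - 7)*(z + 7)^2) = z + 7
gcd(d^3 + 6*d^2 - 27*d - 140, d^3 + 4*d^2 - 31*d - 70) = d^2 + 2*d - 35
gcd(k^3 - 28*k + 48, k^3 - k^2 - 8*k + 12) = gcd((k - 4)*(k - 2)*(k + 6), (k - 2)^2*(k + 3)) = k - 2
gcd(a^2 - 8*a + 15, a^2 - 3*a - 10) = a - 5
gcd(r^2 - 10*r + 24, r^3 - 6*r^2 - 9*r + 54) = r - 6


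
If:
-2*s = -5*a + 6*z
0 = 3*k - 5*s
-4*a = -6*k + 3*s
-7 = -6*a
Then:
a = 7/6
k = 10/9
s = 2/3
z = 3/4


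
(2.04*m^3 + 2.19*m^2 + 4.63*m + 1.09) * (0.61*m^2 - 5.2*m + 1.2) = 1.2444*m^5 - 9.2721*m^4 - 6.1157*m^3 - 20.7831*m^2 - 0.112000000000001*m + 1.308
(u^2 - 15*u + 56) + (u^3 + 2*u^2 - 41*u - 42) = u^3 + 3*u^2 - 56*u + 14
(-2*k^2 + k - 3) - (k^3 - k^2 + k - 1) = -k^3 - k^2 - 2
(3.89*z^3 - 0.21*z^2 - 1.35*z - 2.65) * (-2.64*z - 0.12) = -10.2696*z^4 + 0.0876*z^3 + 3.5892*z^2 + 7.158*z + 0.318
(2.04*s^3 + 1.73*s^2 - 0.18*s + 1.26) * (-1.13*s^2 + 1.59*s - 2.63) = -2.3052*s^5 + 1.2887*s^4 - 2.4111*s^3 - 6.2599*s^2 + 2.4768*s - 3.3138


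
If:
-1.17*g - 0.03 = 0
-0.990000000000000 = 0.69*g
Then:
No Solution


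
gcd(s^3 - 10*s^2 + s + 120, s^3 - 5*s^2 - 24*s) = s^2 - 5*s - 24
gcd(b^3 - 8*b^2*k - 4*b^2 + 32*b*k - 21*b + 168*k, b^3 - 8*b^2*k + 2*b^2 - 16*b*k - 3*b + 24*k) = b^2 - 8*b*k + 3*b - 24*k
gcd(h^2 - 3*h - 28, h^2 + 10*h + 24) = h + 4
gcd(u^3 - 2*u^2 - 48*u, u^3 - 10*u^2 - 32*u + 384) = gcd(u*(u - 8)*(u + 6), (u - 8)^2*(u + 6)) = u^2 - 2*u - 48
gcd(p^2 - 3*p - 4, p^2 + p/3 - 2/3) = p + 1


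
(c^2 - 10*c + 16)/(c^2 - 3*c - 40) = (c - 2)/(c + 5)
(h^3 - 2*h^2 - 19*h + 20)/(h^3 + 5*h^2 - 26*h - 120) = (h - 1)/(h + 6)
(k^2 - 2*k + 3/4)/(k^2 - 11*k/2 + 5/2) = (k - 3/2)/(k - 5)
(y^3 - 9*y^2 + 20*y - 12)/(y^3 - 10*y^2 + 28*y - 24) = (y - 1)/(y - 2)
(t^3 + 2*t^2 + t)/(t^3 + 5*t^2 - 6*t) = (t^2 + 2*t + 1)/(t^2 + 5*t - 6)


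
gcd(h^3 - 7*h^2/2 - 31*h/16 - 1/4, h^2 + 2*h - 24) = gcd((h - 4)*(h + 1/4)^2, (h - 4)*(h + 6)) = h - 4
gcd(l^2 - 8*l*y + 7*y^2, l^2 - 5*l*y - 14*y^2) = -l + 7*y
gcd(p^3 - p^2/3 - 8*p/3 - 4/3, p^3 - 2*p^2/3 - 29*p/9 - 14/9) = p^2 + 5*p/3 + 2/3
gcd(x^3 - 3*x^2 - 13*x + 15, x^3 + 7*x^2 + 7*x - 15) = x^2 + 2*x - 3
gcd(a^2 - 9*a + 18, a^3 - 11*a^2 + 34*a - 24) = a - 6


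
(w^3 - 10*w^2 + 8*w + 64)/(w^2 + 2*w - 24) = (w^2 - 6*w - 16)/(w + 6)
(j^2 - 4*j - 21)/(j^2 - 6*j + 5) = (j^2 - 4*j - 21)/(j^2 - 6*j + 5)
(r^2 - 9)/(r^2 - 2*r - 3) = (r + 3)/(r + 1)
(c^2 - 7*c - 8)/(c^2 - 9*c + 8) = (c + 1)/(c - 1)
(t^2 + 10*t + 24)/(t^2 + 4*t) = (t + 6)/t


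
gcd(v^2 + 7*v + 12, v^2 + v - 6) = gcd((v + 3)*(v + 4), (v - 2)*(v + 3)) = v + 3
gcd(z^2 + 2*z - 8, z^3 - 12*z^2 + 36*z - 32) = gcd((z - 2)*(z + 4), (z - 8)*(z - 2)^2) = z - 2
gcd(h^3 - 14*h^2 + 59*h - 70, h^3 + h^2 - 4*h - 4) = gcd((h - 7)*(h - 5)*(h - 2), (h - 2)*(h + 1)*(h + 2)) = h - 2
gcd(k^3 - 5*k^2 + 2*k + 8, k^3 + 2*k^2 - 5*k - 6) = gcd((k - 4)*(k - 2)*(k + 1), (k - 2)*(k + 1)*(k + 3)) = k^2 - k - 2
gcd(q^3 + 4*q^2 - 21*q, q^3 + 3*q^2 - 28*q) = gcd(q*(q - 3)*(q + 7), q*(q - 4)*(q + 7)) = q^2 + 7*q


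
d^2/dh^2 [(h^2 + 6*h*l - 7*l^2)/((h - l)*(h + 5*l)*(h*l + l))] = 2*(h^3 + 21*h^2*l + 105*h*l^2 + 6*h*l + 175*l^3 + 10*l^2 + 2*l)/(l*(h^6 + 15*h^5*l + 3*h^5 + 75*h^4*l^2 + 45*h^4*l + 3*h^4 + 125*h^3*l^3 + 225*h^3*l^2 + 45*h^3*l + h^3 + 375*h^2*l^3 + 225*h^2*l^2 + 15*h^2*l + 375*h*l^3 + 75*h*l^2 + 125*l^3))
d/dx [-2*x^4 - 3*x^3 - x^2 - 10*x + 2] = -8*x^3 - 9*x^2 - 2*x - 10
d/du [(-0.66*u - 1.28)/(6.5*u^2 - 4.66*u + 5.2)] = (4.29*u^2 + 16.64*u - 9.3968)/(42.25*u^4 - 60.58*u^3 + 89.3156*u^2 - 48.464*u + 27.04)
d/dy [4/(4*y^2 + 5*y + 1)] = 4*(-8*y - 5)/(4*y^2 + 5*y + 1)^2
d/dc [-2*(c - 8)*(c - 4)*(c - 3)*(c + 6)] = -8*c^3 + 54*c^2 + 88*c - 624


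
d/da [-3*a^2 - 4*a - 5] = -6*a - 4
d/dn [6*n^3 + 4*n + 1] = 18*n^2 + 4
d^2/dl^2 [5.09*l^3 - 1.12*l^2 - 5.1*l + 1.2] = 30.54*l - 2.24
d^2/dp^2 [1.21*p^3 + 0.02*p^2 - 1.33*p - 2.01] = 7.26*p + 0.04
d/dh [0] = 0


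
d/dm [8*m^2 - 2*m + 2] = 16*m - 2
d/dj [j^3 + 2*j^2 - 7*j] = 3*j^2 + 4*j - 7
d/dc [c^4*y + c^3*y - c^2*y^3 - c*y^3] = y*(4*c^3 + 3*c^2 - 2*c*y^2 - y^2)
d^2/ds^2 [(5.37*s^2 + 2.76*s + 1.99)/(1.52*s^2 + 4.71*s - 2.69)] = (-64.1364*s^3 + 159.327312*s^2 + 153.191376*s + 252.219704)/(3.511808*s^6 + 32.645952*s^5 + 82.514568*s^4 - 11.062377*s^3 - 146.029071*s^2 + 102.246093*s - 19.465109)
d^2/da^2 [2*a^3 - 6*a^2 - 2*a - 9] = 12*a - 12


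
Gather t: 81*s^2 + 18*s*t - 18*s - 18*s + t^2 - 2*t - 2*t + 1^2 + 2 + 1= 81*s^2 - 36*s + t^2 + t*(18*s - 4) + 4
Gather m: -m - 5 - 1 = -m - 6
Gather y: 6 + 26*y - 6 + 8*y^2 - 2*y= 8*y^2 + 24*y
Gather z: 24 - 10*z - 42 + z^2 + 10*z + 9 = z^2 - 9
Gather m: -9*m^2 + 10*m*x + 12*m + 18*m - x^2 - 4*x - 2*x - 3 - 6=-9*m^2 + m*(10*x + 30) - x^2 - 6*x - 9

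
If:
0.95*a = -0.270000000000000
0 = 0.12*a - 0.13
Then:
No Solution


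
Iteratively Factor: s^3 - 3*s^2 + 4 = (s - 2)*(s^2 - s - 2) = (s - 2)*(s + 1)*(s - 2)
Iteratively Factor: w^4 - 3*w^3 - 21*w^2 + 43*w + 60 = (w - 3)*(w^3 - 21*w - 20) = (w - 3)*(w + 4)*(w^2 - 4*w - 5) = (w - 3)*(w + 1)*(w + 4)*(w - 5)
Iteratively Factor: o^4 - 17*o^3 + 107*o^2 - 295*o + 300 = (o - 5)*(o^3 - 12*o^2 + 47*o - 60) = (o - 5)^2*(o^2 - 7*o + 12) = (o - 5)^2*(o - 4)*(o - 3)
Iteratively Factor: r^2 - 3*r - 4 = (r - 4)*(r + 1)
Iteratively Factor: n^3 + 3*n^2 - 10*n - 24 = (n - 3)*(n^2 + 6*n + 8) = (n - 3)*(n + 4)*(n + 2)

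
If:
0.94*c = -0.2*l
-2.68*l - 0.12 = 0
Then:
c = 0.01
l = -0.04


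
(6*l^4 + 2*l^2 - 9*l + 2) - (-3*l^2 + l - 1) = 6*l^4 + 5*l^2 - 10*l + 3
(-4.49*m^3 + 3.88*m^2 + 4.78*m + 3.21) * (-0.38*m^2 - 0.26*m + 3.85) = 1.7062*m^5 - 0.307*m^4 - 20.1117*m^3 + 12.4754*m^2 + 17.5684*m + 12.3585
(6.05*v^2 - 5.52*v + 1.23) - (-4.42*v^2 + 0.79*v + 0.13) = 10.47*v^2 - 6.31*v + 1.1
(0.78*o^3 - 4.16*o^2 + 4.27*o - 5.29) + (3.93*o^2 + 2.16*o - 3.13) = 0.78*o^3 - 0.23*o^2 + 6.43*o - 8.42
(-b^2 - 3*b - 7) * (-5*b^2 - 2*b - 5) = 5*b^4 + 17*b^3 + 46*b^2 + 29*b + 35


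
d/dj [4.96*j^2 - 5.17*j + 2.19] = 9.92*j - 5.17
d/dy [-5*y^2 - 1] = -10*y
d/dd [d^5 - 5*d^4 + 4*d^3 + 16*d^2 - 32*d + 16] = 5*d^4 - 20*d^3 + 12*d^2 + 32*d - 32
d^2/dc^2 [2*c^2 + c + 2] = 4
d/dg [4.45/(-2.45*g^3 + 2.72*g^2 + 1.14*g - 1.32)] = (32.7075*g^2 - 24.208*g - 5.073)/(2.45*g^3 - 2.72*g^2 - 1.14*g + 1.32)^2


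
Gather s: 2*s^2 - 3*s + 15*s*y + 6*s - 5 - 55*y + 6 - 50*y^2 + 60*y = 2*s^2 + s*(15*y + 3) - 50*y^2 + 5*y + 1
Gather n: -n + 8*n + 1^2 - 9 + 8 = 7*n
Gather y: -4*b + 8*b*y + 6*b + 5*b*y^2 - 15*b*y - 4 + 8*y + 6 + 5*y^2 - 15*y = 2*b + y^2*(5*b + 5) + y*(-7*b - 7) + 2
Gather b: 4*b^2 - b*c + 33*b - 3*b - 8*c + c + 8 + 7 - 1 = 4*b^2 + b*(30 - c) - 7*c + 14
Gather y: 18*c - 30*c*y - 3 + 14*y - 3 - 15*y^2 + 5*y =18*c - 15*y^2 + y*(19 - 30*c) - 6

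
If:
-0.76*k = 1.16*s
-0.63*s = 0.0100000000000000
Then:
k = 0.02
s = -0.02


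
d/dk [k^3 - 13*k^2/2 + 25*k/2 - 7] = 3*k^2 - 13*k + 25/2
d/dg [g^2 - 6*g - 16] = 2*g - 6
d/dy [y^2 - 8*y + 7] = 2*y - 8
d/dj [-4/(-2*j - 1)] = -8/(2*j + 1)^2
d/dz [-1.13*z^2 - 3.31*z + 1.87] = -2.26*z - 3.31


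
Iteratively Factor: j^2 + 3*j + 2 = (j + 2)*(j + 1)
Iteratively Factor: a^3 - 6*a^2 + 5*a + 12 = (a + 1)*(a^2 - 7*a + 12) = (a - 4)*(a + 1)*(a - 3)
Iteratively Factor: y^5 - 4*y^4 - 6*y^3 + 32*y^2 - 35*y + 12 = (y - 1)*(y^4 - 3*y^3 - 9*y^2 + 23*y - 12) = (y - 1)^2*(y^3 - 2*y^2 - 11*y + 12) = (y - 1)^2*(y + 3)*(y^2 - 5*y + 4) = (y - 1)^3*(y + 3)*(y - 4)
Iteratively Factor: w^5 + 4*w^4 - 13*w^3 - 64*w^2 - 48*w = (w + 3)*(w^4 + w^3 - 16*w^2 - 16*w) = w*(w + 3)*(w^3 + w^2 - 16*w - 16) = w*(w + 1)*(w + 3)*(w^2 - 16) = w*(w + 1)*(w + 3)*(w + 4)*(w - 4)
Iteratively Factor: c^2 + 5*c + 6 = (c + 3)*(c + 2)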